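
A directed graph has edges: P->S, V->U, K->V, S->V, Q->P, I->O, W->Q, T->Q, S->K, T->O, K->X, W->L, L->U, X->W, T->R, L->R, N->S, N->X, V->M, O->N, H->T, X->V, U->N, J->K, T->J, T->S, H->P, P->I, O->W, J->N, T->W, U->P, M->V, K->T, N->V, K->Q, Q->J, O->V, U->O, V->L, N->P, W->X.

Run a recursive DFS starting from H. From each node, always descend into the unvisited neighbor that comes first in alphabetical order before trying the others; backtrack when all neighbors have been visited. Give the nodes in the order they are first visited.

H -> P -> I -> O -> N -> S -> K -> Q -> J -> T -> R -> W -> L -> U -> X -> V -> M

Visit H
H → P
P → I
I → O
O → N
N → S
S → K
K → Q
Q → J
K → T
T → R
T → W
W → L
L → U
W → X
X → V
V → M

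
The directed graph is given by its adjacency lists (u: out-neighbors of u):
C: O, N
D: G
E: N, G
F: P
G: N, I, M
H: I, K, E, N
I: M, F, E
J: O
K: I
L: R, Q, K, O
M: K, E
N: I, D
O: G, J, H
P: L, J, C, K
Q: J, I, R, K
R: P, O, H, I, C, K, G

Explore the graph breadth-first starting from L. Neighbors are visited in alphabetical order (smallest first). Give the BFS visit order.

L, K, O, Q, R, I, G, H, J, C, P, E, F, M, N, D

Visit L; enqueue K, O, Q, R → queue [K, O, Q, R]
Visit K; enqueue I → queue [O, Q, R, I]
Visit O; enqueue G, H, J → queue [Q, R, I, G, H, J]
Visit Q → queue [R, I, G, H, J]
Visit R; enqueue C, P → queue [I, G, H, J, C, P]
Visit I; enqueue E, F, M → queue [G, H, J, C, P, E, F, M]
Visit G; enqueue N → queue [H, J, C, P, E, F, M, N]
Visit H → queue [J, C, P, E, F, M, N]
Visit J → queue [C, P, E, F, M, N]
Visit C → queue [P, E, F, M, N]
Visit P → queue [E, F, M, N]
Visit E → queue [F, M, N]
Visit F → queue [M, N]
Visit M → queue [N]
Visit N; enqueue D → queue [D]
Visit D → queue []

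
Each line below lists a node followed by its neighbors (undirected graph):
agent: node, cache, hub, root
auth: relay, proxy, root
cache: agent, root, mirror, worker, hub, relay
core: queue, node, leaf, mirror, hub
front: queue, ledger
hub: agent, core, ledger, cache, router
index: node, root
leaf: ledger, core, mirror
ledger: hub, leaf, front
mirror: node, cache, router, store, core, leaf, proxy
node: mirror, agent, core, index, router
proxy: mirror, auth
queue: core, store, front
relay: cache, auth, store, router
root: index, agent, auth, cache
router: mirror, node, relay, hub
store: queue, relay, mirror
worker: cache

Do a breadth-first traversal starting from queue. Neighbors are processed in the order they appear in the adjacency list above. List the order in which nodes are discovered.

queue -> core -> store -> front -> node -> leaf -> mirror -> hub -> relay -> ledger -> agent -> index -> router -> cache -> proxy -> auth -> root -> worker

Visit queue; enqueue core, store, front → queue [core, store, front]
Visit core; enqueue node, leaf, mirror, hub → queue [store, front, node, leaf, mirror, hub]
Visit store; enqueue relay → queue [front, node, leaf, mirror, hub, relay]
Visit front; enqueue ledger → queue [node, leaf, mirror, hub, relay, ledger]
Visit node; enqueue agent, index, router → queue [leaf, mirror, hub, relay, ledger, agent, index, router]
Visit leaf → queue [mirror, hub, relay, ledger, agent, index, router]
Visit mirror; enqueue cache, proxy → queue [hub, relay, ledger, agent, index, router, cache, proxy]
Visit hub → queue [relay, ledger, agent, index, router, cache, proxy]
Visit relay; enqueue auth → queue [ledger, agent, index, router, cache, proxy, auth]
Visit ledger → queue [agent, index, router, cache, proxy, auth]
Visit agent; enqueue root → queue [index, router, cache, proxy, auth, root]
Visit index → queue [router, cache, proxy, auth, root]
Visit router → queue [cache, proxy, auth, root]
Visit cache; enqueue worker → queue [proxy, auth, root, worker]
Visit proxy → queue [auth, root, worker]
Visit auth → queue [root, worker]
Visit root → queue [worker]
Visit worker → queue []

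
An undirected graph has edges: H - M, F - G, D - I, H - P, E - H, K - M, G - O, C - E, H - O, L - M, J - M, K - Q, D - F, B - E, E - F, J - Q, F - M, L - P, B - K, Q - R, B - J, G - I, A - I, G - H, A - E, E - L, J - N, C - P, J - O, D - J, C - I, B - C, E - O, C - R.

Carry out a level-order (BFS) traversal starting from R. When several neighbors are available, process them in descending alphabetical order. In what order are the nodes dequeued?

R, Q, C, K, J, P, I, E, B, M, O, N, D, L, H, G, A, F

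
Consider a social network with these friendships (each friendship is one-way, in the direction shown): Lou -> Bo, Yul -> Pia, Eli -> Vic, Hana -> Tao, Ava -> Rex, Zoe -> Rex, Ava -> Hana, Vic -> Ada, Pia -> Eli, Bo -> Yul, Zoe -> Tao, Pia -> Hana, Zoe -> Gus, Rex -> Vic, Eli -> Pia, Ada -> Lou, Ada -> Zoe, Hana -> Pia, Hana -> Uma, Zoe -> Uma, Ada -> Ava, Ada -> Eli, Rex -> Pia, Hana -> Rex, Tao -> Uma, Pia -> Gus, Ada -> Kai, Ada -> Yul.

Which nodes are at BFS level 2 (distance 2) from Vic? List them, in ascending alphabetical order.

Ava, Eli, Kai, Lou, Yul, Zoe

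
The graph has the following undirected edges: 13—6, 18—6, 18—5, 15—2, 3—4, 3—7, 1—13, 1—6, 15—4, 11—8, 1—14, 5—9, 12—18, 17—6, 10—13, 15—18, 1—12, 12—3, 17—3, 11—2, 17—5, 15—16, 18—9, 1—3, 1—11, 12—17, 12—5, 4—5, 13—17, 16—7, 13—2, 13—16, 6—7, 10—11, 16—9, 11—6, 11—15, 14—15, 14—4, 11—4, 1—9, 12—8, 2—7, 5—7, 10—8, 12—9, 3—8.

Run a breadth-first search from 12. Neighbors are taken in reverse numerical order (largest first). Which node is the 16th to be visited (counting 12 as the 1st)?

4

Visit 12; enqueue 18, 17, 9, 8, 5, 3, 1 → queue [18, 17, 9, 8, 5, 3, 1]
Visit 18; enqueue 15, 6 → queue [17, 9, 8, 5, 3, 1, 15, 6]
Visit 17; enqueue 13 → queue [9, 8, 5, 3, 1, 15, 6, 13]
Visit 9; enqueue 16 → queue [8, 5, 3, 1, 15, 6, 13, 16]
Visit 8; enqueue 11, 10 → queue [5, 3, 1, 15, 6, 13, 16, 11, 10]
Visit 5; enqueue 7, 4 → queue [3, 1, 15, 6, 13, 16, 11, 10, 7, 4]
Visit 3 → queue [1, 15, 6, 13, 16, 11, 10, 7, 4]
Visit 1; enqueue 14 → queue [15, 6, 13, 16, 11, 10, 7, 4, 14]
Visit 15; enqueue 2 → queue [6, 13, 16, 11, 10, 7, 4, 14, 2]
Visit 6 → queue [13, 16, 11, 10, 7, 4, 14, 2]
Visit 13 → queue [16, 11, 10, 7, 4, 14, 2]
Visit 16 → queue [11, 10, 7, 4, 14, 2]
Visit 11 → queue [10, 7, 4, 14, 2]
Visit 10 → queue [7, 4, 14, 2]
Visit 7 → queue [4, 14, 2]
Visit 4 → queue [14, 2]
Visit 14 → queue [2]
Visit 2 → queue []

Visit order: 12, 18, 17, 9, 8, 5, 3, 1, 15, 6, 13, 16, 11, 10, 7, 4, 14, 2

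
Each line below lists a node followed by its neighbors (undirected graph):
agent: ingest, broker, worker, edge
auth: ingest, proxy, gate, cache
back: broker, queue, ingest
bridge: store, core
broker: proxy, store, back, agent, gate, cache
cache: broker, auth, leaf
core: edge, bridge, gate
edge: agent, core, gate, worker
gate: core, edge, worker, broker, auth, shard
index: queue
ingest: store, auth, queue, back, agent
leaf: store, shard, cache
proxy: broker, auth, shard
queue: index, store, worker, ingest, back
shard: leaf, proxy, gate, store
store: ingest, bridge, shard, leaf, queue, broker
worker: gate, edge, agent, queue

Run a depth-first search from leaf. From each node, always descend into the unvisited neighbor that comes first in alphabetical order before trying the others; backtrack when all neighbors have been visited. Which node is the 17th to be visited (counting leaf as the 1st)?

proxy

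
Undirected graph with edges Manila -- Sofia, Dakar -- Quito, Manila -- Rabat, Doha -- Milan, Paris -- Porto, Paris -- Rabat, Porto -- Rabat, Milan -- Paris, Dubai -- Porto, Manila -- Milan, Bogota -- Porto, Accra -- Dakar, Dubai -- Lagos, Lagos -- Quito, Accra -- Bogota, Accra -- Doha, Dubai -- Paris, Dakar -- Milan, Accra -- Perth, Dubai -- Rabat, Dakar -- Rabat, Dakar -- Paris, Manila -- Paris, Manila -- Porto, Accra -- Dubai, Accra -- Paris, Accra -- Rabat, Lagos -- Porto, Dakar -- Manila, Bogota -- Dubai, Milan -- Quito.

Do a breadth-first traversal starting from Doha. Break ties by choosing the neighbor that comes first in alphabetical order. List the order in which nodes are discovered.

Visit Doha; enqueue Accra, Milan → queue [Accra, Milan]
Visit Accra; enqueue Bogota, Dakar, Dubai, Paris, Perth, Rabat → queue [Milan, Bogota, Dakar, Dubai, Paris, Perth, Rabat]
Visit Milan; enqueue Manila, Quito → queue [Bogota, Dakar, Dubai, Paris, Perth, Rabat, Manila, Quito]
Visit Bogota; enqueue Porto → queue [Dakar, Dubai, Paris, Perth, Rabat, Manila, Quito, Porto]
Visit Dakar → queue [Dubai, Paris, Perth, Rabat, Manila, Quito, Porto]
Visit Dubai; enqueue Lagos → queue [Paris, Perth, Rabat, Manila, Quito, Porto, Lagos]
Visit Paris → queue [Perth, Rabat, Manila, Quito, Porto, Lagos]
Visit Perth → queue [Rabat, Manila, Quito, Porto, Lagos]
Visit Rabat → queue [Manila, Quito, Porto, Lagos]
Visit Manila; enqueue Sofia → queue [Quito, Porto, Lagos, Sofia]
Visit Quito → queue [Porto, Lagos, Sofia]
Visit Porto → queue [Lagos, Sofia]
Visit Lagos → queue [Sofia]
Visit Sofia → queue []

Doha, Accra, Milan, Bogota, Dakar, Dubai, Paris, Perth, Rabat, Manila, Quito, Porto, Lagos, Sofia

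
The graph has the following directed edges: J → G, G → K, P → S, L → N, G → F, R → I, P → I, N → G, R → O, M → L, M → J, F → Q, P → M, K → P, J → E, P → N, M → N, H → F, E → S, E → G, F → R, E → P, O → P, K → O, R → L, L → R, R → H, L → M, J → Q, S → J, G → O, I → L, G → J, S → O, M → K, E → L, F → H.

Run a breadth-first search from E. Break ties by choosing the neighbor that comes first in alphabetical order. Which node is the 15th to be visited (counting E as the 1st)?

Q

Visit E; enqueue G, L, P, S → queue [G, L, P, S]
Visit G; enqueue F, J, K, O → queue [L, P, S, F, J, K, O]
Visit L; enqueue M, N, R → queue [P, S, F, J, K, O, M, N, R]
Visit P; enqueue I → queue [S, F, J, K, O, M, N, R, I]
Visit S → queue [F, J, K, O, M, N, R, I]
Visit F; enqueue H, Q → queue [J, K, O, M, N, R, I, H, Q]
Visit J → queue [K, O, M, N, R, I, H, Q]
Visit K → queue [O, M, N, R, I, H, Q]
Visit O → queue [M, N, R, I, H, Q]
Visit M → queue [N, R, I, H, Q]
Visit N → queue [R, I, H, Q]
Visit R → queue [I, H, Q]
Visit I → queue [H, Q]
Visit H → queue [Q]
Visit Q → queue []

Visit order: E, G, L, P, S, F, J, K, O, M, N, R, I, H, Q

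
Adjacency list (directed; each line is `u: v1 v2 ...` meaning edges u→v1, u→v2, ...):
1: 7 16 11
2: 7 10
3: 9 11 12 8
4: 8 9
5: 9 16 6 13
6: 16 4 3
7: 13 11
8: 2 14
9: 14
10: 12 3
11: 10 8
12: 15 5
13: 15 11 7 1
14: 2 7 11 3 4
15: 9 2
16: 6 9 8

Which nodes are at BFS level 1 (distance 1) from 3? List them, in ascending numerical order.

8, 9, 11, 12

Level 0: 3
Level 1: 8, 9, 11, 12
Level 2: 2, 5, 10, 14, 15
Level 3: 4, 6, 7, 13, 16
Level 4: 1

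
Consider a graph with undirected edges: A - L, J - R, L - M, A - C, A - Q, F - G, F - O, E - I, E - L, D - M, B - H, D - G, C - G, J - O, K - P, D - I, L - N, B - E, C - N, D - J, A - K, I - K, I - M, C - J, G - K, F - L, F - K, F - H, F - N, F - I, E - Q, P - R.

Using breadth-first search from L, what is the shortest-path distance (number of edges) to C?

Level 0: L
Level 1: A, E, F, M, N
Level 2: B, C, D, G, H, I, K, O, Q
Level 3: J, P
Level 4: R
C first appears at level 2.

2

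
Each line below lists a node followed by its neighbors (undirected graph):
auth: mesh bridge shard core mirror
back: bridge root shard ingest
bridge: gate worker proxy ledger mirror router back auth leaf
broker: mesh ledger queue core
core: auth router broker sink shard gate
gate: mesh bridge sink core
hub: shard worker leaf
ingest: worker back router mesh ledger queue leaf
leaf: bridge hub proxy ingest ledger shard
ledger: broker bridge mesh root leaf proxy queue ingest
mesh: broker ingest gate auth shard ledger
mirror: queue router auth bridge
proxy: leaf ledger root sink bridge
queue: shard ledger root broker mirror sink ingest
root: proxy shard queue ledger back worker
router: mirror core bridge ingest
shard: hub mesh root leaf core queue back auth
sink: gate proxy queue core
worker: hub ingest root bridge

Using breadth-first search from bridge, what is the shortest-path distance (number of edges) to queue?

2

Level 0: bridge
Level 1: auth, back, gate, leaf, ledger, mirror, proxy, router, worker
Level 2: broker, core, hub, ingest, mesh, queue, root, shard, sink
queue first appears at level 2.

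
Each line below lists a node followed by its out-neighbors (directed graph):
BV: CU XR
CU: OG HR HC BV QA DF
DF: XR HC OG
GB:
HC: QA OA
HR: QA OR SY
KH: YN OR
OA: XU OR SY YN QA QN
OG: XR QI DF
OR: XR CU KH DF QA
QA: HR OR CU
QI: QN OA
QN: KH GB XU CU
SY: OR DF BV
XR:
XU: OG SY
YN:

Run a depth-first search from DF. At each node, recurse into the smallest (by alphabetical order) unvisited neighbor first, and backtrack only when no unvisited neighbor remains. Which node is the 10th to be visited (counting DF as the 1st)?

SY

Visit DF
DF → HC
HC → OA
OA → OR
OR → CU
CU → BV
BV → XR
CU → HR
HR → QA
HR → SY
CU → OG
OG → QI
QI → QN
QN → GB
QN → KH
KH → YN
QN → XU

Visit order: DF, HC, OA, OR, CU, BV, XR, HR, QA, SY, OG, QI, QN, GB, KH, YN, XU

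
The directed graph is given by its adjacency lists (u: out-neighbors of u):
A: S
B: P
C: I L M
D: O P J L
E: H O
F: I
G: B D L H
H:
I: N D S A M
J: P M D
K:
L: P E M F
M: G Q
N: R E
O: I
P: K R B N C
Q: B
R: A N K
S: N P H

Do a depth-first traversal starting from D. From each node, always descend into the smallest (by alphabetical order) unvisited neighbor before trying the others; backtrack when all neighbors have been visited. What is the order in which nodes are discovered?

Visit D
D → J
J → M
M → G
G → B
B → P
P → C
C → I
I → A
A → S
S → H
S → N
N → E
E → O
N → R
R → K
C → L
L → F
M → Q

D -> J -> M -> G -> B -> P -> C -> I -> A -> S -> H -> N -> E -> O -> R -> K -> L -> F -> Q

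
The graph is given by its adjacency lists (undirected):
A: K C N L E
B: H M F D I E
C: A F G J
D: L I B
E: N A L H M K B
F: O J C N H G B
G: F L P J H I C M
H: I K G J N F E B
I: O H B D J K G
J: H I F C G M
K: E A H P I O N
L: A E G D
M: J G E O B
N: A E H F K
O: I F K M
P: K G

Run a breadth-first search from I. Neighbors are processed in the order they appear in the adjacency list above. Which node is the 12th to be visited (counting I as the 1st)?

Visit I; enqueue O, H, B, D, J, K, G → queue [O, H, B, D, J, K, G]
Visit O; enqueue F, M → queue [H, B, D, J, K, G, F, M]
Visit H; enqueue N, E → queue [B, D, J, K, G, F, M, N, E]
Visit B → queue [D, J, K, G, F, M, N, E]
Visit D; enqueue L → queue [J, K, G, F, M, N, E, L]
Visit J; enqueue C → queue [K, G, F, M, N, E, L, C]
Visit K; enqueue A, P → queue [G, F, M, N, E, L, C, A, P]
Visit G → queue [F, M, N, E, L, C, A, P]
Visit F → queue [M, N, E, L, C, A, P]
Visit M → queue [N, E, L, C, A, P]
Visit N → queue [E, L, C, A, P]
Visit E → queue [L, C, A, P]
Visit L → queue [C, A, P]
Visit C → queue [A, P]
Visit A → queue [P]
Visit P → queue []

Visit order: I, O, H, B, D, J, K, G, F, M, N, E, L, C, A, P

E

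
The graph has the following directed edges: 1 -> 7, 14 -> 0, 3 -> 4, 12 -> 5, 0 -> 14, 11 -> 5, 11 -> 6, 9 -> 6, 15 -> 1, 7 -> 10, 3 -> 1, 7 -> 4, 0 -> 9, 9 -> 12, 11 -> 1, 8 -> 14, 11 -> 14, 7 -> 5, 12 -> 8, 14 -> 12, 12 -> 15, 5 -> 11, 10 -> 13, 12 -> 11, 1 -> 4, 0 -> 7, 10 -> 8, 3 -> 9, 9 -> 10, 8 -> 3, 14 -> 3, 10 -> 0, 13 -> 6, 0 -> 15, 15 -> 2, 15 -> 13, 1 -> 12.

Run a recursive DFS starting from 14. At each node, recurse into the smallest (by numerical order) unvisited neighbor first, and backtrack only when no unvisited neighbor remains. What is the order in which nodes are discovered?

14 0 7 4 5 11 1 12 8 3 9 6 10 13 15 2

Visit 14
14 → 0
0 → 7
7 → 4
7 → 5
5 → 11
11 → 1
1 → 12
12 → 8
8 → 3
3 → 9
9 → 6
9 → 10
10 → 13
12 → 15
15 → 2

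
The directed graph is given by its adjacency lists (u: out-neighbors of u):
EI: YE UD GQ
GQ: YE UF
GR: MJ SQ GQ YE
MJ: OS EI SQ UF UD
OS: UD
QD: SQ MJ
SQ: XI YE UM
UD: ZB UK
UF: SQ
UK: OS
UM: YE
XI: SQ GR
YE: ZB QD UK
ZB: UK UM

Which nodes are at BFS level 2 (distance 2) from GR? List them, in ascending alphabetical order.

Level 0: GR
Level 1: GQ, MJ, SQ, YE
Level 2: EI, OS, QD, UD, UF, UK, UM, XI, ZB

EI, OS, QD, UD, UF, UK, UM, XI, ZB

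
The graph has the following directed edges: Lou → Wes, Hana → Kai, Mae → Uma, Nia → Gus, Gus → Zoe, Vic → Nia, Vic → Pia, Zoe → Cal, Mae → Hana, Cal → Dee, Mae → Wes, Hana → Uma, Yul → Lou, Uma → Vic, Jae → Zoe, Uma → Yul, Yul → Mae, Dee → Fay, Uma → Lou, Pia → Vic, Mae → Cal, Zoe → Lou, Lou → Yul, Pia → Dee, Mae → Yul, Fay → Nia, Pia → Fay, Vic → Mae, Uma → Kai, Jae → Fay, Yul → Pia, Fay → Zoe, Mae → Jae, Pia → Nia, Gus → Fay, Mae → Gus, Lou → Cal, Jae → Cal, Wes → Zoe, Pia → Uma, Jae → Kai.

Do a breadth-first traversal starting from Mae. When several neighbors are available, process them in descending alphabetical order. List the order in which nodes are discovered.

Visit Mae; enqueue Yul, Wes, Uma, Jae, Hana, Gus, Cal → queue [Yul, Wes, Uma, Jae, Hana, Gus, Cal]
Visit Yul; enqueue Pia, Lou → queue [Wes, Uma, Jae, Hana, Gus, Cal, Pia, Lou]
Visit Wes; enqueue Zoe → queue [Uma, Jae, Hana, Gus, Cal, Pia, Lou, Zoe]
Visit Uma; enqueue Vic, Kai → queue [Jae, Hana, Gus, Cal, Pia, Lou, Zoe, Vic, Kai]
Visit Jae; enqueue Fay → queue [Hana, Gus, Cal, Pia, Lou, Zoe, Vic, Kai, Fay]
Visit Hana → queue [Gus, Cal, Pia, Lou, Zoe, Vic, Kai, Fay]
Visit Gus → queue [Cal, Pia, Lou, Zoe, Vic, Kai, Fay]
Visit Cal; enqueue Dee → queue [Pia, Lou, Zoe, Vic, Kai, Fay, Dee]
Visit Pia; enqueue Nia → queue [Lou, Zoe, Vic, Kai, Fay, Dee, Nia]
Visit Lou → queue [Zoe, Vic, Kai, Fay, Dee, Nia]
Visit Zoe → queue [Vic, Kai, Fay, Dee, Nia]
Visit Vic → queue [Kai, Fay, Dee, Nia]
Visit Kai → queue [Fay, Dee, Nia]
Visit Fay → queue [Dee, Nia]
Visit Dee → queue [Nia]
Visit Nia → queue []

Mae Yul Wes Uma Jae Hana Gus Cal Pia Lou Zoe Vic Kai Fay Dee Nia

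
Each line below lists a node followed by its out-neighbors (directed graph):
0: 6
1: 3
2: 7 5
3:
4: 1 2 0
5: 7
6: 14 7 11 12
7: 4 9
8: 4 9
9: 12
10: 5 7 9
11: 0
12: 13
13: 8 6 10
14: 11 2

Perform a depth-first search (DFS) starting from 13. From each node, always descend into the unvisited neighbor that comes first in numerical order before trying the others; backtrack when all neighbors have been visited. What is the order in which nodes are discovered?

13 → 6 → 7 → 4 → 0 → 1 → 3 → 2 → 5 → 9 → 12 → 11 → 14 → 8 → 10

Visit 13
13 → 6
6 → 7
7 → 4
4 → 0
4 → 1
1 → 3
4 → 2
2 → 5
7 → 9
9 → 12
6 → 11
6 → 14
13 → 8
13 → 10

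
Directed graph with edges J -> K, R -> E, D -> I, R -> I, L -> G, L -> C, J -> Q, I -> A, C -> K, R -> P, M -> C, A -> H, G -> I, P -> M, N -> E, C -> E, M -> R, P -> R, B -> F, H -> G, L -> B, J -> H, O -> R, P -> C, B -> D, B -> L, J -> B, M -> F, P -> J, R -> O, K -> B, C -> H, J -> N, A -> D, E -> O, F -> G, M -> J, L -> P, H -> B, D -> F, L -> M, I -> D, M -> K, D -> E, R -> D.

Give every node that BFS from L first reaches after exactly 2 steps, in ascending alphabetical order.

Level 0: L
Level 1: B, C, G, M, P
Level 2: D, E, F, H, I, J, K, R
Level 3: A, N, O, Q

D, E, F, H, I, J, K, R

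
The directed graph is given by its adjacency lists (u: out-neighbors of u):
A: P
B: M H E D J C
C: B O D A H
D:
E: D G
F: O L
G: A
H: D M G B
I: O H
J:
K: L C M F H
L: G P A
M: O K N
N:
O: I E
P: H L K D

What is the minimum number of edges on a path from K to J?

3

Level 0: K
Level 1: C, F, H, L, M
Level 2: A, B, D, G, N, O, P
Level 3: E, I, J
J first appears at level 3.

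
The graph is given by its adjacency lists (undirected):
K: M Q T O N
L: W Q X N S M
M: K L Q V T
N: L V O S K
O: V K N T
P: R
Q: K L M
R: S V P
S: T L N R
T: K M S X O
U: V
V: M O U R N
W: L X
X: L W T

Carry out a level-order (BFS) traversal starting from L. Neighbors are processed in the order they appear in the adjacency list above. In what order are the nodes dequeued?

Visit L; enqueue W, Q, X, N, S, M → queue [W, Q, X, N, S, M]
Visit W → queue [Q, X, N, S, M]
Visit Q; enqueue K → queue [X, N, S, M, K]
Visit X; enqueue T → queue [N, S, M, K, T]
Visit N; enqueue V, O → queue [S, M, K, T, V, O]
Visit S; enqueue R → queue [M, K, T, V, O, R]
Visit M → queue [K, T, V, O, R]
Visit K → queue [T, V, O, R]
Visit T → queue [V, O, R]
Visit V; enqueue U → queue [O, R, U]
Visit O → queue [R, U]
Visit R; enqueue P → queue [U, P]
Visit U → queue [P]
Visit P → queue []

L W Q X N S M K T V O R U P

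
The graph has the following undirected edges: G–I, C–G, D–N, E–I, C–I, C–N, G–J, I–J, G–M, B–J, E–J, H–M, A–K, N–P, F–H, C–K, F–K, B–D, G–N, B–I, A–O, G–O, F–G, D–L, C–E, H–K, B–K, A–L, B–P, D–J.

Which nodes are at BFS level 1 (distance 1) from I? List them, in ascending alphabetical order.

Level 0: I
Level 1: B, C, E, G, J
Level 2: D, F, K, M, N, O, P
Level 3: A, H, L

B, C, E, G, J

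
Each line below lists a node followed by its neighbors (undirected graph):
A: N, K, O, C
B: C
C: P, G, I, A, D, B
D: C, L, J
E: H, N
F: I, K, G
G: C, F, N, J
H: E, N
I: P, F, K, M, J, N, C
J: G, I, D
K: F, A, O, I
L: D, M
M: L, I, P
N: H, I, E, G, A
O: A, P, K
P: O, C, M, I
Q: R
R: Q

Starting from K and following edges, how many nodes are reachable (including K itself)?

16

BFS from K visits: K, F, A, O, I, G, N, C, P, M, J, H, E, D, B, L
Reachable nodes: 16 of 18 total.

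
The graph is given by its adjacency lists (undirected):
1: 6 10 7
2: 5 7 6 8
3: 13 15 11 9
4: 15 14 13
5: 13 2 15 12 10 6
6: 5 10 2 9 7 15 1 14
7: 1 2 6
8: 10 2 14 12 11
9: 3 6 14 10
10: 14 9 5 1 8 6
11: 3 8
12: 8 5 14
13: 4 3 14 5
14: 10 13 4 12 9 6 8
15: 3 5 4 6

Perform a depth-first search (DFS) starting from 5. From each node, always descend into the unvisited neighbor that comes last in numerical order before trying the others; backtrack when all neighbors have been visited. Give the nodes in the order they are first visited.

Visit 5
5 → 15
15 → 6
6 → 14
14 → 13
13 → 4
13 → 3
3 → 11
11 → 8
8 → 12
8 → 10
10 → 9
10 → 1
1 → 7
7 → 2

5, 15, 6, 14, 13, 4, 3, 11, 8, 12, 10, 9, 1, 7, 2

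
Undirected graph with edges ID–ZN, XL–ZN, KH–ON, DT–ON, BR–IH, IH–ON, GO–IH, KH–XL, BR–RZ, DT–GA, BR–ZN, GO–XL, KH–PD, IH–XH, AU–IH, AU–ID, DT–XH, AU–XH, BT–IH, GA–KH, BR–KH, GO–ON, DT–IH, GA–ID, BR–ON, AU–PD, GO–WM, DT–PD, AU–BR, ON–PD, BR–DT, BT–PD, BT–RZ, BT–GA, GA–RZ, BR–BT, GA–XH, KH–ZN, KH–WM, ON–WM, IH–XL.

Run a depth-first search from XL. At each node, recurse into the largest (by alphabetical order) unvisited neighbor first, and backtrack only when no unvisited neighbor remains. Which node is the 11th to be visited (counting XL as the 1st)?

BT

Visit XL
XL → ZN
ZN → KH
KH → WM
WM → ON
ON → PD
PD → DT
DT → XH
XH → IH
IH → GO
IH → BT
BT → RZ
RZ → GA
GA → ID
ID → AU
AU → BR

Visit order: XL, ZN, KH, WM, ON, PD, DT, XH, IH, GO, BT, RZ, GA, ID, AU, BR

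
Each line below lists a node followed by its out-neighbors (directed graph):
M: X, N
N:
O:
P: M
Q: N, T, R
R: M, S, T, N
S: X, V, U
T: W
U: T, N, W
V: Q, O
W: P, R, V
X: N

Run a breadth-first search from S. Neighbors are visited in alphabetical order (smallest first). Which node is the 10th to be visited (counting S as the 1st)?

Visit S; enqueue U, V, X → queue [U, V, X]
Visit U; enqueue N, T, W → queue [V, X, N, T, W]
Visit V; enqueue O, Q → queue [X, N, T, W, O, Q]
Visit X → queue [N, T, W, O, Q]
Visit N → queue [T, W, O, Q]
Visit T → queue [W, O, Q]
Visit W; enqueue P, R → queue [O, Q, P, R]
Visit O → queue [Q, P, R]
Visit Q → queue [P, R]
Visit P; enqueue M → queue [R, M]
Visit R → queue [M]
Visit M → queue []

Visit order: S, U, V, X, N, T, W, O, Q, P, R, M

P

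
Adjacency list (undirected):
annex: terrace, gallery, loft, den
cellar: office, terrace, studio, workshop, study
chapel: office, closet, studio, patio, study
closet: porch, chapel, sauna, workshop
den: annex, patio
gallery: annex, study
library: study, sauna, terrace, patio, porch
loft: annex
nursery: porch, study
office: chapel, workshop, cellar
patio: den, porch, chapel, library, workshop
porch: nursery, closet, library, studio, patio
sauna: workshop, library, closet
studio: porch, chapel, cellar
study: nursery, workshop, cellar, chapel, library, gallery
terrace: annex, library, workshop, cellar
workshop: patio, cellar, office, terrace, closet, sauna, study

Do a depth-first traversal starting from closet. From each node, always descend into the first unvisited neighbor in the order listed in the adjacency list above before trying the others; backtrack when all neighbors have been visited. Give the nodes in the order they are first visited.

closet, porch, nursery, study, workshop, patio, den, annex, terrace, library, sauna, cellar, office, chapel, studio, gallery, loft

Visit closet
closet → porch
porch → nursery
nursery → study
study → workshop
workshop → patio
patio → den
den → annex
annex → terrace
terrace → library
library → sauna
terrace → cellar
cellar → office
office → chapel
chapel → studio
annex → gallery
annex → loft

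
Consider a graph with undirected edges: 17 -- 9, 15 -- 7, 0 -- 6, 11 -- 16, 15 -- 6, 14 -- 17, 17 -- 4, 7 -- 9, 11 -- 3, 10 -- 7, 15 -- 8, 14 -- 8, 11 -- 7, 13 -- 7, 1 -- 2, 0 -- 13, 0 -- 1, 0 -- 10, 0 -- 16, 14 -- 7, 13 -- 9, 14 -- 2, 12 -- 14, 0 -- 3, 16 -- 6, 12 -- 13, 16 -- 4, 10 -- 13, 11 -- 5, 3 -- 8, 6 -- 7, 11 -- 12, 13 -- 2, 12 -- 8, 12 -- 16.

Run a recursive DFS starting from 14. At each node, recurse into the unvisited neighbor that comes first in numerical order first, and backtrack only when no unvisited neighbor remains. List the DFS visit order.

Visit 14
14 → 2
2 → 1
1 → 0
0 → 3
3 → 8
8 → 12
12 → 11
11 → 5
11 → 7
7 → 6
6 → 15
6 → 16
16 → 4
4 → 17
17 → 9
9 → 13
13 → 10

14, 2, 1, 0, 3, 8, 12, 11, 5, 7, 6, 15, 16, 4, 17, 9, 13, 10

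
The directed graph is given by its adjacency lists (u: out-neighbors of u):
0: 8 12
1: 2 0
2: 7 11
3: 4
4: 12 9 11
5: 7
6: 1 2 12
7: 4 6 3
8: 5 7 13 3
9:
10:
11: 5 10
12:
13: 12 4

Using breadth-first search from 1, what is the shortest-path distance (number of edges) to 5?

3

Level 0: 1
Level 1: 0, 2
Level 2: 7, 8, 11, 12
Level 3: 3, 4, 5, 6, 10, 13
Level 4: 9
5 first appears at level 3.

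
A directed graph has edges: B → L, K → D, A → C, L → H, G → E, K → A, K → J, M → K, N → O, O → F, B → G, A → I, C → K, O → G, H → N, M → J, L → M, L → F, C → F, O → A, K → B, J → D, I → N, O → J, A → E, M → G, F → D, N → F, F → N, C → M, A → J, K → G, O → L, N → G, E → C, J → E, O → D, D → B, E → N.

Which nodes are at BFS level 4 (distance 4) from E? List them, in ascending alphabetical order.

Level 0: E
Level 1: C, N
Level 2: F, G, K, M, O
Level 3: A, B, D, J, L
Level 4: H, I

H, I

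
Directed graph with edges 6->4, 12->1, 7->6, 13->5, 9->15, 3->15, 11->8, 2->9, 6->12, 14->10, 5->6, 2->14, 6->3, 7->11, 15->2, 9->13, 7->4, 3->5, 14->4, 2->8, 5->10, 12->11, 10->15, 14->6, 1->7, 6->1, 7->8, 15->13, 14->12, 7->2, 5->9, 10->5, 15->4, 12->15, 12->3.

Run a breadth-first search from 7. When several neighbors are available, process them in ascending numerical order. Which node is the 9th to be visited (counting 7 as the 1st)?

Visit 7; enqueue 2, 4, 6, 8, 11 → queue [2, 4, 6, 8, 11]
Visit 2; enqueue 9, 14 → queue [4, 6, 8, 11, 9, 14]
Visit 4 → queue [6, 8, 11, 9, 14]
Visit 6; enqueue 1, 3, 12 → queue [8, 11, 9, 14, 1, 3, 12]
Visit 8 → queue [11, 9, 14, 1, 3, 12]
Visit 11 → queue [9, 14, 1, 3, 12]
Visit 9; enqueue 13, 15 → queue [14, 1, 3, 12, 13, 15]
Visit 14; enqueue 10 → queue [1, 3, 12, 13, 15, 10]
Visit 1 → queue [3, 12, 13, 15, 10]
Visit 3; enqueue 5 → queue [12, 13, 15, 10, 5]
Visit 12 → queue [13, 15, 10, 5]
Visit 13 → queue [15, 10, 5]
Visit 15 → queue [10, 5]
Visit 10 → queue [5]
Visit 5 → queue []

Visit order: 7, 2, 4, 6, 8, 11, 9, 14, 1, 3, 12, 13, 15, 10, 5

1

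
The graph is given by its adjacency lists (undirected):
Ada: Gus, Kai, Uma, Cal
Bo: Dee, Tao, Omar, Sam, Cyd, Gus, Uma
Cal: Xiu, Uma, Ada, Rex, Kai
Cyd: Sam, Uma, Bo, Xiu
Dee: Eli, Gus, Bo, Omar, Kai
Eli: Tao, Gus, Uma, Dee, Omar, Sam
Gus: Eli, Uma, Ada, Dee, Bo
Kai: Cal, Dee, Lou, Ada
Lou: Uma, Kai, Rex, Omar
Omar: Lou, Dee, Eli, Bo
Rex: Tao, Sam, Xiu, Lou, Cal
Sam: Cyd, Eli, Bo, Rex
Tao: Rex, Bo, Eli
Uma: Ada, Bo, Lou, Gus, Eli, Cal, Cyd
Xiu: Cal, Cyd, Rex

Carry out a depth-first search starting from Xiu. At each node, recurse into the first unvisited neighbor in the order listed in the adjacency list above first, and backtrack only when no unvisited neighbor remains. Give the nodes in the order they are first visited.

Visit Xiu
Xiu → Cal
Cal → Uma
Uma → Ada
Ada → Gus
Gus → Eli
Eli → Tao
Tao → Rex
Rex → Sam
Sam → Cyd
Cyd → Bo
Bo → Dee
Dee → Omar
Omar → Lou
Lou → Kai

Xiu Cal Uma Ada Gus Eli Tao Rex Sam Cyd Bo Dee Omar Lou Kai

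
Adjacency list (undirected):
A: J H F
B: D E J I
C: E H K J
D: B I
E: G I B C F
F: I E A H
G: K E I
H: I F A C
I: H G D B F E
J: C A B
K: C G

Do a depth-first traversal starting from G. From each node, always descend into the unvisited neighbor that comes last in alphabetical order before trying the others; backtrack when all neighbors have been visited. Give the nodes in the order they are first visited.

G → K → C → J → B → I → H → F → E → A → D

Visit G
G → K
K → C
C → J
J → B
B → I
I → H
H → F
F → E
F → A
I → D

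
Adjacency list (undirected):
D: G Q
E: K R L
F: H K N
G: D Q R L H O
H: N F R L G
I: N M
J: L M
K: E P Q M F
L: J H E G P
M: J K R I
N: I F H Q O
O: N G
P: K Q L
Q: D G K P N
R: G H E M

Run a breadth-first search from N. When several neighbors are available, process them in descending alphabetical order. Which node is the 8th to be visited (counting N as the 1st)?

K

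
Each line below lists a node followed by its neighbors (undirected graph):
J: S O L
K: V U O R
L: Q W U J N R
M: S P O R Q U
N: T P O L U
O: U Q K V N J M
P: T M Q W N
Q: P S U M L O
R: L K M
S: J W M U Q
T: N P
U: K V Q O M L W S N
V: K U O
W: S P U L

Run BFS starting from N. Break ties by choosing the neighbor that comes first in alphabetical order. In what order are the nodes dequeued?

N, L, O, P, T, U, J, Q, R, W, K, M, V, S

Visit N; enqueue L, O, P, T, U → queue [L, O, P, T, U]
Visit L; enqueue J, Q, R, W → queue [O, P, T, U, J, Q, R, W]
Visit O; enqueue K, M, V → queue [P, T, U, J, Q, R, W, K, M, V]
Visit P → queue [T, U, J, Q, R, W, K, M, V]
Visit T → queue [U, J, Q, R, W, K, M, V]
Visit U; enqueue S → queue [J, Q, R, W, K, M, V, S]
Visit J → queue [Q, R, W, K, M, V, S]
Visit Q → queue [R, W, K, M, V, S]
Visit R → queue [W, K, M, V, S]
Visit W → queue [K, M, V, S]
Visit K → queue [M, V, S]
Visit M → queue [V, S]
Visit V → queue [S]
Visit S → queue []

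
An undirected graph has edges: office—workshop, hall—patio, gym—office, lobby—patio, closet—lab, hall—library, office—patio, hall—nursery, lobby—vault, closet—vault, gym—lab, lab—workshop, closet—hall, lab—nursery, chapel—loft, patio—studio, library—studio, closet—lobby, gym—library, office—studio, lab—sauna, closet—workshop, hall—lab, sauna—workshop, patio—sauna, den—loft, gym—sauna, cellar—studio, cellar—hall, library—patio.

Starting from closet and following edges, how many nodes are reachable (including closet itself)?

14

BFS from closet visits: closet, hall, lab, lobby, vault, workshop, cellar, library, nursery, patio, gym, sauna, office, studio
Reachable nodes: 14 of 17 total.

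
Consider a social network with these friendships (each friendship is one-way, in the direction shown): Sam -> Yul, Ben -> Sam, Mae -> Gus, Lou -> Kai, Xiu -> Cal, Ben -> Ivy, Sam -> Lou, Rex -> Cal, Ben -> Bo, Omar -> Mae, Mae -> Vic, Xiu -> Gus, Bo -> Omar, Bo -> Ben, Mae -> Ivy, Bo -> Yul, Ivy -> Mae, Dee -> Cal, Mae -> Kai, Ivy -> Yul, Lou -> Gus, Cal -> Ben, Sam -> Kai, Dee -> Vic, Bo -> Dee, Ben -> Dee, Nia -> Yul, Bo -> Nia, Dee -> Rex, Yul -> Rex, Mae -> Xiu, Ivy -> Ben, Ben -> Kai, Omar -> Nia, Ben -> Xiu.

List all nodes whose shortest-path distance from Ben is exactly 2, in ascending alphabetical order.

Cal, Gus, Lou, Mae, Nia, Omar, Rex, Vic, Yul

Level 0: Ben
Level 1: Bo, Dee, Ivy, Kai, Sam, Xiu
Level 2: Cal, Gus, Lou, Mae, Nia, Omar, Rex, Vic, Yul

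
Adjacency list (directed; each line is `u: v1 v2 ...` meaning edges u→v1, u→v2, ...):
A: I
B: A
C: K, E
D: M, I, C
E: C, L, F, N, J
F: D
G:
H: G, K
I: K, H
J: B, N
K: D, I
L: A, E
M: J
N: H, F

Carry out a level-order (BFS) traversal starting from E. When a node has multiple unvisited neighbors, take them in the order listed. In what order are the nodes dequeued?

Visit E; enqueue C, L, F, N, J → queue [C, L, F, N, J]
Visit C; enqueue K → queue [L, F, N, J, K]
Visit L; enqueue A → queue [F, N, J, K, A]
Visit F; enqueue D → queue [N, J, K, A, D]
Visit N; enqueue H → queue [J, K, A, D, H]
Visit J; enqueue B → queue [K, A, D, H, B]
Visit K; enqueue I → queue [A, D, H, B, I]
Visit A → queue [D, H, B, I]
Visit D; enqueue M → queue [H, B, I, M]
Visit H; enqueue G → queue [B, I, M, G]
Visit B → queue [I, M, G]
Visit I → queue [M, G]
Visit M → queue [G]
Visit G → queue []

E, C, L, F, N, J, K, A, D, H, B, I, M, G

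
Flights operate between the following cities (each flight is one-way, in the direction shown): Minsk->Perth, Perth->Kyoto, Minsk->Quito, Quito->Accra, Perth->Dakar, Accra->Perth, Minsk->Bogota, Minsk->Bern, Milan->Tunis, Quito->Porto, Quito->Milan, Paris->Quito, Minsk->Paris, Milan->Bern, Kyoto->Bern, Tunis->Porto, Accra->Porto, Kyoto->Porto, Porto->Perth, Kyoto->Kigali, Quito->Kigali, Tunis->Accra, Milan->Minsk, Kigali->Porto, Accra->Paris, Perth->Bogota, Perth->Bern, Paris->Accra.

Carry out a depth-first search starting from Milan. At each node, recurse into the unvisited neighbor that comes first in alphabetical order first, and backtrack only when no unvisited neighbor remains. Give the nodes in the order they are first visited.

Visit Milan
Milan → Bern
Milan → Minsk
Minsk → Bogota
Minsk → Paris
Paris → Accra
Accra → Perth
Perth → Dakar
Perth → Kyoto
Kyoto → Kigali
Kigali → Porto
Paris → Quito
Milan → Tunis

Milan → Bern → Minsk → Bogota → Paris → Accra → Perth → Dakar → Kyoto → Kigali → Porto → Quito → Tunis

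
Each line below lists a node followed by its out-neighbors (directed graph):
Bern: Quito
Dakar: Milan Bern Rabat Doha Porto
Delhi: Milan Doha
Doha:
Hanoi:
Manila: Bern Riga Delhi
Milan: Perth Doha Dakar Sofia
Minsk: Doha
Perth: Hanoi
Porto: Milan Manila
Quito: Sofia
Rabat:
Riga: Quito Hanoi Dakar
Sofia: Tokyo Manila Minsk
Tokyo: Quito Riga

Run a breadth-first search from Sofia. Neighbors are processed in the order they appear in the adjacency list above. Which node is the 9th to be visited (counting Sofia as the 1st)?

Doha

Visit Sofia; enqueue Tokyo, Manila, Minsk → queue [Tokyo, Manila, Minsk]
Visit Tokyo; enqueue Quito, Riga → queue [Manila, Minsk, Quito, Riga]
Visit Manila; enqueue Bern, Delhi → queue [Minsk, Quito, Riga, Bern, Delhi]
Visit Minsk; enqueue Doha → queue [Quito, Riga, Bern, Delhi, Doha]
Visit Quito → queue [Riga, Bern, Delhi, Doha]
Visit Riga; enqueue Hanoi, Dakar → queue [Bern, Delhi, Doha, Hanoi, Dakar]
Visit Bern → queue [Delhi, Doha, Hanoi, Dakar]
Visit Delhi; enqueue Milan → queue [Doha, Hanoi, Dakar, Milan]
Visit Doha → queue [Hanoi, Dakar, Milan]
Visit Hanoi → queue [Dakar, Milan]
Visit Dakar; enqueue Rabat, Porto → queue [Milan, Rabat, Porto]
Visit Milan; enqueue Perth → queue [Rabat, Porto, Perth]
Visit Rabat → queue [Porto, Perth]
Visit Porto → queue [Perth]
Visit Perth → queue []

Visit order: Sofia, Tokyo, Manila, Minsk, Quito, Riga, Bern, Delhi, Doha, Hanoi, Dakar, Milan, Rabat, Porto, Perth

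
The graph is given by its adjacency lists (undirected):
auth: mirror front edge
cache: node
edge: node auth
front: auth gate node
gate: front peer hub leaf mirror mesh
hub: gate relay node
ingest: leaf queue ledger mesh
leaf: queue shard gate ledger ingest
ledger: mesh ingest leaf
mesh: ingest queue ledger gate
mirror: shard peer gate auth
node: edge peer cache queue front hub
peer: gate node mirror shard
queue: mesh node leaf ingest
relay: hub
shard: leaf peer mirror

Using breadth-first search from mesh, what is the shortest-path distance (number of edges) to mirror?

2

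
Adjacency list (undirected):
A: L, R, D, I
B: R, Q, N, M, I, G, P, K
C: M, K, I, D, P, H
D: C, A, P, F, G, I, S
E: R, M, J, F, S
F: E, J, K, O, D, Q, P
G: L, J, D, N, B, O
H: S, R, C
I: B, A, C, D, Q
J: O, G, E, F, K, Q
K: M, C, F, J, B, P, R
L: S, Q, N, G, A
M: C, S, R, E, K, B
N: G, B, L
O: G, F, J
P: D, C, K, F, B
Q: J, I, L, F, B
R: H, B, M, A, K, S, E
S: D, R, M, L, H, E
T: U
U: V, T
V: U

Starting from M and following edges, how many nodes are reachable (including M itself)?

19

BFS from M visits: M, B, C, E, K, R, S, G, I, N, P, Q, D, H, F, J, A, L, O
Reachable nodes: 19 of 22 total.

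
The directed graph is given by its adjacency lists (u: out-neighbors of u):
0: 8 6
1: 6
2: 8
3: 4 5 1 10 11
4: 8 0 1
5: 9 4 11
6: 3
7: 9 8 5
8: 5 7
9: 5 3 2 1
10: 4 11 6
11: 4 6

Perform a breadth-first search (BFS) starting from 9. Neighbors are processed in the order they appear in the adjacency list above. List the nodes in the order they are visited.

Visit 9; enqueue 5, 3, 2, 1 → queue [5, 3, 2, 1]
Visit 5; enqueue 4, 11 → queue [3, 2, 1, 4, 11]
Visit 3; enqueue 10 → queue [2, 1, 4, 11, 10]
Visit 2; enqueue 8 → queue [1, 4, 11, 10, 8]
Visit 1; enqueue 6 → queue [4, 11, 10, 8, 6]
Visit 4; enqueue 0 → queue [11, 10, 8, 6, 0]
Visit 11 → queue [10, 8, 6, 0]
Visit 10 → queue [8, 6, 0]
Visit 8; enqueue 7 → queue [6, 0, 7]
Visit 6 → queue [0, 7]
Visit 0 → queue [7]
Visit 7 → queue []

9 5 3 2 1 4 11 10 8 6 0 7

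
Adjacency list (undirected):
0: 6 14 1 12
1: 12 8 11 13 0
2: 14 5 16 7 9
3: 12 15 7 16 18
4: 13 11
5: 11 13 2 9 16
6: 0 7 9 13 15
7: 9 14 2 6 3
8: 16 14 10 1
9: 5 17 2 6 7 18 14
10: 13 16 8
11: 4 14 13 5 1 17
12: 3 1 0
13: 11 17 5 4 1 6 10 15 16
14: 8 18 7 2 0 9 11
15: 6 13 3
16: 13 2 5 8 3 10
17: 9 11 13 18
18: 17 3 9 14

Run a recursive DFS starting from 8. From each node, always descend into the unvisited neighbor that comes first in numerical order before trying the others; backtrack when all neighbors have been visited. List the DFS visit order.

8 1 0 6 7 2 5 9 14 11 4 13 10 16 3 12 15 18 17

Visit 8
8 → 1
1 → 0
0 → 6
6 → 7
7 → 2
2 → 5
5 → 9
9 → 14
14 → 11
11 → 4
4 → 13
13 → 10
10 → 16
16 → 3
3 → 12
3 → 15
3 → 18
18 → 17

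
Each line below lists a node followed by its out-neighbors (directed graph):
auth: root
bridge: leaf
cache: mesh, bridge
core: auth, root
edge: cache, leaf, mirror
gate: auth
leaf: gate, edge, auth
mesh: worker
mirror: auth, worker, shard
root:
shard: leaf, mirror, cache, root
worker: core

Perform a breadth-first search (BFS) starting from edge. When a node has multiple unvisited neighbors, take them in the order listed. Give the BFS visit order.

Visit edge; enqueue cache, leaf, mirror → queue [cache, leaf, mirror]
Visit cache; enqueue mesh, bridge → queue [leaf, mirror, mesh, bridge]
Visit leaf; enqueue gate, auth → queue [mirror, mesh, bridge, gate, auth]
Visit mirror; enqueue worker, shard → queue [mesh, bridge, gate, auth, worker, shard]
Visit mesh → queue [bridge, gate, auth, worker, shard]
Visit bridge → queue [gate, auth, worker, shard]
Visit gate → queue [auth, worker, shard]
Visit auth; enqueue root → queue [worker, shard, root]
Visit worker; enqueue core → queue [shard, root, core]
Visit shard → queue [root, core]
Visit root → queue [core]
Visit core → queue []

edge -> cache -> leaf -> mirror -> mesh -> bridge -> gate -> auth -> worker -> shard -> root -> core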